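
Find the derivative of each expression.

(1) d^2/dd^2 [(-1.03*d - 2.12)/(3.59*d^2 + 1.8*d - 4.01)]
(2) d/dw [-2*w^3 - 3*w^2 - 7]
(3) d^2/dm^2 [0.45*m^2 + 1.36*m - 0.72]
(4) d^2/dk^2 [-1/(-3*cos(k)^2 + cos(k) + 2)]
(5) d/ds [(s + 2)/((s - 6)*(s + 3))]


(1) = (-(1.03*d + 2.12)*(7.18*d + 1.8)*(14.36*d + 3.6) + (22.1862*d + 18.9296)*(3.59*d^2 + 1.8*d - 4.01))/(3.59*d^2 + 1.8*d - 4.01)^3
(2) = 6*w*(-w - 1)
(3) = 0.900000000000000
(4) = (-36*sin(k)^4 + 43*sin(k)^2 - 37*cos(k)/4 + 9*cos(3*k)/4 + 7)/((cos(k) - 1)^3*(3*cos(k) + 2)^3)
(5) = (-s^2 - 4*s - 12)/(s^4 - 6*s^3 - 27*s^2 + 108*s + 324)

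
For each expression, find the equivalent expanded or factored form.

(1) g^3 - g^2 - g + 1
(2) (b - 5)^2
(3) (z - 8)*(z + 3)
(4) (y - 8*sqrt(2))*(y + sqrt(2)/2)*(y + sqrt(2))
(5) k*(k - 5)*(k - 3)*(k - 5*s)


(1) = (g - 1)^2*(g + 1)
(2) = b^2 - 10*b + 25
(3) = z^2 - 5*z - 24
(4) = y^3 - 13*sqrt(2)*y^2/2 - 23*y - 8*sqrt(2)
(5) = k^4 - 5*k^3*s - 8*k^3 + 40*k^2*s + 15*k^2 - 75*k*s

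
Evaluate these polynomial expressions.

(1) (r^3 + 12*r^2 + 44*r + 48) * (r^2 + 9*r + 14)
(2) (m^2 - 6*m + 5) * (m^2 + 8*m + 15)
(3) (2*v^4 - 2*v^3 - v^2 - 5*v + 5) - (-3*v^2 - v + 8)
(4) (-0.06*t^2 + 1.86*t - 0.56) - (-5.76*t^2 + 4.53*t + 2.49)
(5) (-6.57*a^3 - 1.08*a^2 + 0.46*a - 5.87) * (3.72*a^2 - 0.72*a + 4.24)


(1) = r^5 + 21*r^4 + 166*r^3 + 612*r^2 + 1048*r + 672
(2) = m^4 + 2*m^3 - 28*m^2 - 50*m + 75
(3) = 2*v^4 - 2*v^3 + 2*v^2 - 4*v - 3
(4) = 5.7*t^2 - 2.67*t - 3.05
(5) = -24.4404*a^5 + 0.7128*a^4 - 25.368*a^3 - 26.7468*a^2 + 6.1768*a - 24.8888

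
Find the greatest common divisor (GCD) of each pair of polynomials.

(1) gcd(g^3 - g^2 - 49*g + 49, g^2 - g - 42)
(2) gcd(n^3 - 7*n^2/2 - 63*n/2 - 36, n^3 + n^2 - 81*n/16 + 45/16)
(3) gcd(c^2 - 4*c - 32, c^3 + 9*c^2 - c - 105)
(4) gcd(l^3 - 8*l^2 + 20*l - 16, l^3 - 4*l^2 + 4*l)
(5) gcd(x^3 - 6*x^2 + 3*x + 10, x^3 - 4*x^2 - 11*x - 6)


(1) = gcd((g - 7)*(g - 1)*(g + 7), (g - 7)*(g + 6)) = g - 7
(2) = gcd((n - 8)*(n + 3/2)*(n + 3), (n - 5/4)*(n - 3/4)*(n + 3)) = n + 3
(3) = gcd((c - 8)*(c + 4), (c - 3)*(c + 5)*(c + 7)) = 1
(4) = gcd((l - 4)*(l - 2)^2, l*(l - 2)^2) = l^2 - 4*l + 4
(5) = gcd((x - 5)*(x - 2)*(x + 1), (x - 6)*(x + 1)^2) = x + 1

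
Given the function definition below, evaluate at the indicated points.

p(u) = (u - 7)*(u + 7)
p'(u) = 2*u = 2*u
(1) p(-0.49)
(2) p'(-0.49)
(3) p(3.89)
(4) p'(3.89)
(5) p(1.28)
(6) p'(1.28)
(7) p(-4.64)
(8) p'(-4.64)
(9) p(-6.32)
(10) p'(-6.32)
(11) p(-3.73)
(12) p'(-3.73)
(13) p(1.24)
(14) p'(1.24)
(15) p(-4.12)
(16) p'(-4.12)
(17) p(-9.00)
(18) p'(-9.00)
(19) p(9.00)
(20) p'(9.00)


(1) = -48.76
(2) = -0.98
(3) = -33.87
(4) = 7.78
(5) = -47.36
(6) = 2.56
(7) = -27.47
(8) = -9.28
(9) = -9.06
(10) = -12.64
(11) = -35.09
(12) = -7.46
(13) = -47.46
(14) = 2.48
(15) = -32.03
(16) = -8.24
(17) = 32.00
(18) = -18.00
(19) = 32.00
(20) = 18.00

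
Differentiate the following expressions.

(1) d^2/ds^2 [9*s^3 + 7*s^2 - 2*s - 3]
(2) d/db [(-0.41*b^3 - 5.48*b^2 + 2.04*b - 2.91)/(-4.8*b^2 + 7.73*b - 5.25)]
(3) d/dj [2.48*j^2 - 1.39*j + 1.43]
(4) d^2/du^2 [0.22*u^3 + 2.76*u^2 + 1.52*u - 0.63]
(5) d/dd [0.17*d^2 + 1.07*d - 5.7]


(1) = 54*s + 14
(2) = (1.968*b^4 - 6.3386*b^3 - 26.1109*b^2 + 29.604*b + 11.7843)/(23.04*b^4 - 74.208*b^3 + 110.1529*b^2 - 81.165*b + 27.5625)
(3) = 4.96*j - 1.39
(4) = 1.32*u + 5.52
(5) = 0.34*d + 1.07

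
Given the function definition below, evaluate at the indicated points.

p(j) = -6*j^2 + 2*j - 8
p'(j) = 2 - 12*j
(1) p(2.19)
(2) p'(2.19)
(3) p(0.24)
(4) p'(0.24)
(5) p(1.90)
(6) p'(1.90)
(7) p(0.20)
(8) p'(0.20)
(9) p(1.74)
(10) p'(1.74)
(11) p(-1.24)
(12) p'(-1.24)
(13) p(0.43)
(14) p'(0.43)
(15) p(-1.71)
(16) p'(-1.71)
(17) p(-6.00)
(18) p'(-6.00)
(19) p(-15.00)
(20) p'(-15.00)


(1) = -32.40
(2) = -24.28
(3) = -7.87
(4) = -0.88
(5) = -25.86
(6) = -20.80
(7) = -7.84
(8) = -0.40
(9) = -22.69
(10) = -18.88
(11) = -19.71
(12) = 16.88
(13) = -8.25
(14) = -3.16
(15) = -28.96
(16) = 22.52
(17) = -236.00
(18) = 74.00
(19) = -1388.00
(20) = 182.00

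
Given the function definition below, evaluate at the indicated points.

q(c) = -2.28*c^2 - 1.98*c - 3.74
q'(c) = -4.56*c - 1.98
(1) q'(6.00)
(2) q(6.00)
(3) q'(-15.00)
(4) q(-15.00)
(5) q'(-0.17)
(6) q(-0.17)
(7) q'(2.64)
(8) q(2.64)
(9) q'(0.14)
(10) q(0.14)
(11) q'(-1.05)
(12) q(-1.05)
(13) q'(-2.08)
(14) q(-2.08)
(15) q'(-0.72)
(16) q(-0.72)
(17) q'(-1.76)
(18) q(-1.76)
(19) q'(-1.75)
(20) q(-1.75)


(1) = -29.34
(2) = -97.70
(3) = 66.42
(4) = -487.04
(5) = -1.20
(6) = -3.47
(7) = -14.02
(8) = -24.86
(9) = -2.62
(10) = -4.06
(11) = 2.81
(12) = -4.17
(13) = 7.50
(14) = -9.49
(15) = 1.30
(16) = -3.50
(17) = 6.05
(18) = -7.32
(19) = 6.00
(20) = -7.26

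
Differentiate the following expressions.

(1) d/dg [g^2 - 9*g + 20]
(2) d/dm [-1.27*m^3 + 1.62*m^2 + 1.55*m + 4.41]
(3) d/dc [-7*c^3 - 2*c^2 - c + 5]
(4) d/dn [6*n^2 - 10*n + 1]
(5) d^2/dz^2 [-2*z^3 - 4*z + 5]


(1) = 2*g - 9
(2) = -3.81*m^2 + 3.24*m + 1.55
(3) = -21*c^2 - 4*c - 1
(4) = 12*n - 10
(5) = -12*z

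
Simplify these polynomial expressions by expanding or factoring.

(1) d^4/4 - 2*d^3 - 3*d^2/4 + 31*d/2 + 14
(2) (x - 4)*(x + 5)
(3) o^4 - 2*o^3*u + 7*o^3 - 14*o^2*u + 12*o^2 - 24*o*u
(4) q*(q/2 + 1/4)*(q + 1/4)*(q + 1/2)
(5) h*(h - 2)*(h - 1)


(1) = (d/2 + 1/2)*(d/2 + 1)*(d - 7)*(d - 4)
(2) = x^2 + x - 20
(3) = o*(o + 3)*(o + 4)*(o - 2*u)
(4) = q^4/2 + 5*q^3/8 + q^2/4 + q/32
(5) = h^3 - 3*h^2 + 2*h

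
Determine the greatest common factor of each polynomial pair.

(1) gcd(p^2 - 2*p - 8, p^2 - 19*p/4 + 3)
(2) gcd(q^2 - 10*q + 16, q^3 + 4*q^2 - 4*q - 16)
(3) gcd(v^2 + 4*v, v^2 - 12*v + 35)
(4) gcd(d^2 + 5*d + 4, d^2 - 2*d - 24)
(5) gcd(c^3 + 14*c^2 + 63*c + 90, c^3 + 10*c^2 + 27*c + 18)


(1) = gcd((p - 4)*(p + 2), (p - 4)*(p - 3/4)) = p - 4
(2) = q - 2
(3) = 1
(4) = gcd((d + 1)*(d + 4), (d - 6)*(d + 4)) = d + 4
(5) = gcd((c + 3)*(c + 5)*(c + 6), (c + 1)*(c + 3)*(c + 6)) = c^2 + 9*c + 18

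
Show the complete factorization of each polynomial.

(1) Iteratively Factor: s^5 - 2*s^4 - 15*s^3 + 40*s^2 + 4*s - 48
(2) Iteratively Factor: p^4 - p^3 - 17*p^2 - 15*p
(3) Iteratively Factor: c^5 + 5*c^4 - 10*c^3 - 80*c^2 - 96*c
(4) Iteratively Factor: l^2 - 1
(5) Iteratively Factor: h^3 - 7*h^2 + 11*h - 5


(1) = (s + 1)*(s^4 - 3*s^3 - 12*s^2 + 52*s - 48) = (s - 2)*(s + 1)*(s^3 - s^2 - 14*s + 24) = (s - 2)*(s + 1)*(s + 4)*(s^2 - 5*s + 6) = (s - 2)^2*(s + 1)*(s + 4)*(s - 3)
(2) = (p + 3)*(p^3 - 4*p^2 - 5*p) = (p - 5)*(p + 3)*(p^2 + p) = p*(p - 5)*(p + 3)*(p + 1)
(3) = (c + 4)*(c^4 + c^3 - 14*c^2 - 24*c) = (c + 2)*(c + 4)*(c^3 - c^2 - 12*c) = c*(c + 2)*(c + 4)*(c^2 - c - 12) = c*(c - 4)*(c + 2)*(c + 4)*(c + 3)
(4) = (l - 1)*(l + 1)
(5) = (h - 1)*(h^2 - 6*h + 5) = (h - 1)^2*(h - 5)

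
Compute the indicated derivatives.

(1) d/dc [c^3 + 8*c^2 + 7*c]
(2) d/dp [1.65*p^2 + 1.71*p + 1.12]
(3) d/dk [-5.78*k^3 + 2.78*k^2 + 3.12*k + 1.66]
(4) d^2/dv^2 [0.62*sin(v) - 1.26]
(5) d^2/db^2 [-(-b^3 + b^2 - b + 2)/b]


(1) = 3*c^2 + 16*c + 7
(2) = 3.3*p + 1.71
(3) = -17.34*k^2 + 5.56*k + 3.12
(4) = -0.62*sin(v)
(5) = 2 - 4/b^3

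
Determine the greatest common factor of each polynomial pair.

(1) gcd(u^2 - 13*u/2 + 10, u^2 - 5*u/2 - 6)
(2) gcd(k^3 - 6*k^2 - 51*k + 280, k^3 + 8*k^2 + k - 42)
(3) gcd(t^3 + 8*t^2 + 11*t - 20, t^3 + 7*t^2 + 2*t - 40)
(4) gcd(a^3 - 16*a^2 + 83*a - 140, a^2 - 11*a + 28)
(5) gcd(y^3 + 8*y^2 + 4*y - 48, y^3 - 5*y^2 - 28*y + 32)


(1) = u - 4
(2) = k + 7
(3) = gcd((t - 1)*(t + 4)*(t + 5), (t - 2)*(t + 4)*(t + 5)) = t^2 + 9*t + 20
(4) = gcd((a - 7)*(a - 5)*(a - 4), (a - 7)*(a - 4)) = a^2 - 11*a + 28
(5) = gcd((y - 2)*(y + 4)*(y + 6), (y - 8)*(y - 1)*(y + 4)) = y + 4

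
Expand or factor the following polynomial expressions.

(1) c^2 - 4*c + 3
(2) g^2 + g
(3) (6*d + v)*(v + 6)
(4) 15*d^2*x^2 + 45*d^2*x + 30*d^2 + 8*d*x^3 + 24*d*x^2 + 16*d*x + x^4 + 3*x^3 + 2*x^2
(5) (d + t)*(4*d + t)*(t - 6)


(1) = (c - 3)*(c - 1)
(2) = g*(g + 1)
(3) = 6*d*v + 36*d + v^2 + 6*v
(4) = (3*d + x)*(5*d + x)*(x + 1)*(x + 2)
(5) = 4*d^2*t - 24*d^2 + 5*d*t^2 - 30*d*t + t^3 - 6*t^2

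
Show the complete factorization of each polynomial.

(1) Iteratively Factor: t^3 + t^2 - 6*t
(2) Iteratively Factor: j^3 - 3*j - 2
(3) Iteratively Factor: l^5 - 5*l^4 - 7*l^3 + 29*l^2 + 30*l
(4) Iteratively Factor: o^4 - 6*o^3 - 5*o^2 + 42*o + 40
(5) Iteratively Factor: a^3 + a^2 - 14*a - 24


(1) = (t + 3)*(t^2 - 2*t) = (t - 2)*(t + 3)*(t)
(2) = (j + 1)*(j^2 - j - 2) = (j + 1)^2*(j - 2)
(3) = (l + 2)*(l^4 - 7*l^3 + 7*l^2 + 15*l) = (l + 1)*(l + 2)*(l^3 - 8*l^2 + 15*l) = (l - 3)*(l + 1)*(l + 2)*(l^2 - 5*l) = (l - 5)*(l - 3)*(l + 1)*(l + 2)*(l)
(4) = (o + 2)*(o^3 - 8*o^2 + 11*o + 20) = (o + 1)*(o + 2)*(o^2 - 9*o + 20) = (o - 4)*(o + 1)*(o + 2)*(o - 5)
(5) = (a + 2)*(a^2 - a - 12) = (a + 2)*(a + 3)*(a - 4)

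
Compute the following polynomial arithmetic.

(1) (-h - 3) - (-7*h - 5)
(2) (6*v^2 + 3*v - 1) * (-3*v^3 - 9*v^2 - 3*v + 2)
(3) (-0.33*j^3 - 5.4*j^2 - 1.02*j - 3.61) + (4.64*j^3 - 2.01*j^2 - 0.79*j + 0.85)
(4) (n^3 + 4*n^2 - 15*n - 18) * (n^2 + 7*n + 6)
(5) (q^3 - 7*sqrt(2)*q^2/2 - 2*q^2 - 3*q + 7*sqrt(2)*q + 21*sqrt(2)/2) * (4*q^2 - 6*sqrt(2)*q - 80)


(1) = 6*h + 2
(2) = -18*v^5 - 63*v^4 - 42*v^3 + 12*v^2 + 9*v - 2
(3) = 4.31*j^3 - 7.41*j^2 - 1.81*j - 2.76
(4) = n^5 + 11*n^4 + 19*n^3 - 99*n^2 - 216*n - 108
(5) = 4*q^5 - 20*sqrt(2)*q^4 - 8*q^4 - 50*q^3 + 40*sqrt(2)*q^3 + 76*q^2 + 340*sqrt(2)*q^2 - 560*sqrt(2)*q + 114*q - 840*sqrt(2)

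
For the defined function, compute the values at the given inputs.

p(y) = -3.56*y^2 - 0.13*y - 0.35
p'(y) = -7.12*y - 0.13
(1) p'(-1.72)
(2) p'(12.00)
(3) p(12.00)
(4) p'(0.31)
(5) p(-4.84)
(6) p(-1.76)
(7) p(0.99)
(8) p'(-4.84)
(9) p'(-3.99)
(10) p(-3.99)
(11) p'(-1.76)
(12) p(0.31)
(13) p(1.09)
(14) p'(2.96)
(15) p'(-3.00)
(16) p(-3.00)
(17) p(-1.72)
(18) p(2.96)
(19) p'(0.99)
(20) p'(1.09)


(1) = 12.12
(2) = -85.57
(3) = -514.55
(4) = -2.34
(5) = -83.12
(6) = -11.15
(7) = -3.97
(8) = 34.33
(9) = 28.28
(10) = -56.51
(11) = 12.40
(12) = -0.73
(13) = -4.72
(14) = -21.21
(15) = 21.23
(16) = -32.00
(17) = -10.66
(18) = -31.93
(19) = -7.18
(20) = -7.89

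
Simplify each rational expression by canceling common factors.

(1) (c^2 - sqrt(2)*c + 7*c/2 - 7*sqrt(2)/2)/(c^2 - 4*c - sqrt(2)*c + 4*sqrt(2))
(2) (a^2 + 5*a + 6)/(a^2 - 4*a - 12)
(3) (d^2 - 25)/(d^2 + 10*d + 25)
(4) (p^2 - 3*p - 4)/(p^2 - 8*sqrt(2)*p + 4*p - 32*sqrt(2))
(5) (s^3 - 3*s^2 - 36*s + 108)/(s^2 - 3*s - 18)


(1) = (2*c + 7)/(2*c - 8)
(2) = (a + 3)/(a - 6)
(3) = (d - 5)/(d + 5)
(4) = (p^2 - 3*p - 4)/(p^2 + p*(4 - 8*sqrt(2)) - 32*sqrt(2))
(5) = (s^2 + 3*s - 18)/(s + 3)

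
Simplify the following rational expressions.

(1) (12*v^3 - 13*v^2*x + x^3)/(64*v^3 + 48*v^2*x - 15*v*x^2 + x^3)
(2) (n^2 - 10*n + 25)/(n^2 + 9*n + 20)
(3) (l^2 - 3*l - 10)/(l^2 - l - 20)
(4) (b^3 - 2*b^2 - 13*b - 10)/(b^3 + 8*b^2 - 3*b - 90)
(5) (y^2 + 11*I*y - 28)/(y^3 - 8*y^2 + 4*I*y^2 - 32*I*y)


(1) = (12*v^3 - 13*v^2*x + x^3)/(64*v^3 + 48*v^2*x - 15*v*x^2 + x^3)
(2) = (n^2 - 10*n + 25)/(n^2 + 9*n + 20)
(3) = (l + 2)/(l + 4)
(4) = (b^3 - 2*b^2 - 13*b - 10)/(b^3 + 8*b^2 - 3*b - 90)
(5) = (y + 7*I)/(y^2 - 8*y)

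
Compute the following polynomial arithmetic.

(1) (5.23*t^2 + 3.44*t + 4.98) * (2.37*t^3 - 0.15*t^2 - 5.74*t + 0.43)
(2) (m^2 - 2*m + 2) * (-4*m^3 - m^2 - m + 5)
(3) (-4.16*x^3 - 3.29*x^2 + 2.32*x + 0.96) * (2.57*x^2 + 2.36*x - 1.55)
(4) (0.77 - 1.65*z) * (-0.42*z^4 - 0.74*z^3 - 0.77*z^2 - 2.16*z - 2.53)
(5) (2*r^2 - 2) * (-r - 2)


(1) = 12.3951*t^5 + 7.3683*t^4 - 18.7336*t^3 - 18.2437*t^2 - 27.106*t + 2.1414
(2) = -4*m^5 + 7*m^4 - 7*m^3 + 5*m^2 - 12*m + 10
(3) = -10.6912*x^5 - 18.2729*x^4 + 4.646*x^3 + 13.0419*x^2 - 1.3304*x - 1.488
(4) = 0.693*z^5 + 0.8976*z^4 + 0.7007*z^3 + 2.9711*z^2 + 2.5113*z - 1.9481
(5) = -2*r^3 - 4*r^2 + 2*r + 4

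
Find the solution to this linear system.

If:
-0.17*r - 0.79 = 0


Then:
r = -4.65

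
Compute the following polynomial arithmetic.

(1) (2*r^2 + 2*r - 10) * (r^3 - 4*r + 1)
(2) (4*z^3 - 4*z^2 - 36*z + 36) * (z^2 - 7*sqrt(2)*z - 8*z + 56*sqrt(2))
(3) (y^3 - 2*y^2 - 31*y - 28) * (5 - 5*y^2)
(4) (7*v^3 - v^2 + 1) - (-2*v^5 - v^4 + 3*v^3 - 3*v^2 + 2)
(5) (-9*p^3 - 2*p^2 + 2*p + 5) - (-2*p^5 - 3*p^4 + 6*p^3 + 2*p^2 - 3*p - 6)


(1) = 2*r^5 + 2*r^4 - 18*r^3 - 6*r^2 + 42*r - 10
(2) = 4*z^5 - 28*sqrt(2)*z^4 - 36*z^4 - 4*z^3 + 252*sqrt(2)*z^3 + 28*sqrt(2)*z^2 + 324*z^2 - 2268*sqrt(2)*z - 288*z + 2016*sqrt(2)
(3) = -5*y^5 + 10*y^4 + 160*y^3 + 130*y^2 - 155*y - 140
(4) = 2*v^5 + v^4 + 4*v^3 + 2*v^2 - 1
(5) = 2*p^5 + 3*p^4 - 15*p^3 - 4*p^2 + 5*p + 11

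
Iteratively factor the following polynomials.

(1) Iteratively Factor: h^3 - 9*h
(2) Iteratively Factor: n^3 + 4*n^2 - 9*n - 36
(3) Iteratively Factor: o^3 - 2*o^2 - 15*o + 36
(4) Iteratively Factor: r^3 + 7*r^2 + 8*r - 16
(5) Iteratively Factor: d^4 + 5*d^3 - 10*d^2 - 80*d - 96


(1) = (h + 3)*(h^2 - 3*h) = (h - 3)*(h + 3)*(h)
(2) = (n - 3)*(n^2 + 7*n + 12) = (n - 3)*(n + 3)*(n + 4)
(3) = (o - 3)*(o^2 + o - 12) = (o - 3)^2*(o + 4)
(4) = (r + 4)*(r^2 + 3*r - 4) = (r - 1)*(r + 4)*(r + 4)
(5) = (d + 4)*(d^3 + d^2 - 14*d - 24) = (d + 2)*(d + 4)*(d^2 - d - 12) = (d - 4)*(d + 2)*(d + 4)*(d + 3)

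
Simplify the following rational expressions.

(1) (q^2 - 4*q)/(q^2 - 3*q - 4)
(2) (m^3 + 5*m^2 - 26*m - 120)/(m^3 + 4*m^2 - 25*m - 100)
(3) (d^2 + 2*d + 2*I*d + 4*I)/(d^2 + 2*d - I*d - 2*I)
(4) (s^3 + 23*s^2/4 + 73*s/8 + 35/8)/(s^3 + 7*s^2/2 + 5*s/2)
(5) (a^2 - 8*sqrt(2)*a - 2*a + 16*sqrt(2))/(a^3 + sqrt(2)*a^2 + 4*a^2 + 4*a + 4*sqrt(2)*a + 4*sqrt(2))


(1) = q/(q + 1)
(2) = (m + 6)/(m + 5)
(3) = (d + 2*I)/(d - I)
(4) = (8*s^2 + 38*s + 35)/(8*s^2 + 20*s)
(5) = (a^2 + a*(-8*sqrt(2) - 2) + 16*sqrt(2))/(a^3 + a^2*(sqrt(2) + 4) + a*(4 + 4*sqrt(2)) + 4*sqrt(2))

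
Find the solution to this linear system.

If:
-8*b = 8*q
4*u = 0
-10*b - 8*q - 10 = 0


Then:
b = -5
q = 5
u = 0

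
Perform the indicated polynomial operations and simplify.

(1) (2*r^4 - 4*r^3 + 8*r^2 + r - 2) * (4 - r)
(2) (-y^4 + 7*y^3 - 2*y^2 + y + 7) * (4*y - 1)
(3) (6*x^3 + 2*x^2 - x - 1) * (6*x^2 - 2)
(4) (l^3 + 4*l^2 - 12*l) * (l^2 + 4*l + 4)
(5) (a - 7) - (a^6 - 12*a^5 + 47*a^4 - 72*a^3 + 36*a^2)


(1) = -2*r^5 + 12*r^4 - 24*r^3 + 31*r^2 + 6*r - 8
(2) = -4*y^5 + 29*y^4 - 15*y^3 + 6*y^2 + 27*y - 7
(3) = 36*x^5 + 12*x^4 - 18*x^3 - 10*x^2 + 2*x + 2
(4) = l^5 + 8*l^4 + 8*l^3 - 32*l^2 - 48*l
(5) = -a^6 + 12*a^5 - 47*a^4 + 72*a^3 - 36*a^2 + a - 7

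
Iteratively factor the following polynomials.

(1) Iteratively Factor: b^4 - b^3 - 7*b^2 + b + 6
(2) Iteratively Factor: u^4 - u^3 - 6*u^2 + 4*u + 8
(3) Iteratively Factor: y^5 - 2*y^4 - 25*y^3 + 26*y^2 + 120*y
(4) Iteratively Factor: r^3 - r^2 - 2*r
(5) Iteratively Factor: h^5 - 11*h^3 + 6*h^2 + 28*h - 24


(1) = (b - 3)*(b^3 + 2*b^2 - b - 2) = (b - 3)*(b - 1)*(b^2 + 3*b + 2) = (b - 3)*(b - 1)*(b + 2)*(b + 1)
(2) = (u - 2)*(u^3 + u^2 - 4*u - 4) = (u - 2)^2*(u^2 + 3*u + 2) = (u - 2)^2*(u + 2)*(u + 1)
(3) = (y - 5)*(y^4 + 3*y^3 - 10*y^2 - 24*y) = (y - 5)*(y + 2)*(y^3 + y^2 - 12*y) = (y - 5)*(y - 3)*(y + 2)*(y^2 + 4*y) = y*(y - 5)*(y - 3)*(y + 2)*(y + 4)
(4) = (r - 2)*(r^2 + r) = r*(r - 2)*(r + 1)
(5) = (h - 1)*(h^4 + h^3 - 10*h^2 - 4*h + 24) = (h - 1)*(h + 3)*(h^3 - 2*h^2 - 4*h + 8) = (h - 1)*(h + 2)*(h + 3)*(h^2 - 4*h + 4) = (h - 2)*(h - 1)*(h + 2)*(h + 3)*(h - 2)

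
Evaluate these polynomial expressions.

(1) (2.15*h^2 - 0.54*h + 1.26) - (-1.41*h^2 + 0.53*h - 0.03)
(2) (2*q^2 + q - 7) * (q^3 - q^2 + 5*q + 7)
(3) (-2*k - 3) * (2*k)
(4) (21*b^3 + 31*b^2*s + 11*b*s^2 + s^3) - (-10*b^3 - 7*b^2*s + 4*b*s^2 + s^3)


(1) = 3.56*h^2 - 1.07*h + 1.29
(2) = 2*q^5 - q^4 + 2*q^3 + 26*q^2 - 28*q - 49
(3) = -4*k^2 - 6*k
(4) = 31*b^3 + 38*b^2*s + 7*b*s^2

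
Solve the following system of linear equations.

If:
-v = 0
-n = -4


Then:
n = 4
v = 0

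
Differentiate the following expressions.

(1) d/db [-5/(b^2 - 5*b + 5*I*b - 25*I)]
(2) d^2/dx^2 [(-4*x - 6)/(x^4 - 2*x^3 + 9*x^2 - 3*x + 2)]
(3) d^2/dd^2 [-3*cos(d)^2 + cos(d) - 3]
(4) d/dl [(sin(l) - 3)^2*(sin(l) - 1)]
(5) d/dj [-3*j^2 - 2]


(1) = 5*(2*b - 5 + 5*I)/(b^2 - 5*b + 5*I*b - 25*I)^2
(2) = 4*(-12*x^7 + 2*x^6 + 12*x^5 - 225*x^4 + 340*x^3 - 795*x^2 + 315*x + 15)/(x^12 - 6*x^11 + 39*x^10 - 125*x^9 + 393*x^8 - 708*x^7 + 1212*x^6 - 1035*x^5 + 813*x^4 - 375*x^3 + 162*x^2 - 36*x + 8)
(3) = -cos(d) + 6*cos(2*d)
(4) = (sin(l) - 3)*(3*sin(l) - 5)*cos(l)
(5) = -6*j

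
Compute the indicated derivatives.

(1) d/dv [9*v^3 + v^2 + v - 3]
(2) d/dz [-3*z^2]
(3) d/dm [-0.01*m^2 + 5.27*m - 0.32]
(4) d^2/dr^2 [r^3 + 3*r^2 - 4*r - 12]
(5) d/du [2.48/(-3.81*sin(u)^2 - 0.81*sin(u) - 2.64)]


(1) = 27*v^2 + 2*v + 1
(2) = -6*z
(3) = 5.27 - 0.02*m
(4) = 6*r + 6
(5) = (18.8976*sin(u) + 2.0088)*cos(u)/(3.81*sin(u)^2 + 0.81*sin(u) + 2.64)^2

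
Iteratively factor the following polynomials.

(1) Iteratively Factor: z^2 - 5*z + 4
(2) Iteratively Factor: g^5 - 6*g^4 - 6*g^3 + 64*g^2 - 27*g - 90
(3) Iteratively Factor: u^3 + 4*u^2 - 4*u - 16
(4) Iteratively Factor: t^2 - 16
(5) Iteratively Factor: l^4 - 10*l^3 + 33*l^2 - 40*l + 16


(1) = (z - 4)*(z - 1)
(2) = (g - 2)*(g^4 - 4*g^3 - 14*g^2 + 36*g + 45) = (g - 5)*(g - 2)*(g^3 + g^2 - 9*g - 9) = (g - 5)*(g - 2)*(g + 3)*(g^2 - 2*g - 3) = (g - 5)*(g - 2)*(g + 1)*(g + 3)*(g - 3)
(3) = (u + 2)*(u^2 + 2*u - 8) = (u + 2)*(u + 4)*(u - 2)
(4) = (t + 4)*(t - 4)
(5) = (l - 1)*(l^3 - 9*l^2 + 24*l - 16) = (l - 4)*(l - 1)*(l^2 - 5*l + 4) = (l - 4)*(l - 1)^2*(l - 4)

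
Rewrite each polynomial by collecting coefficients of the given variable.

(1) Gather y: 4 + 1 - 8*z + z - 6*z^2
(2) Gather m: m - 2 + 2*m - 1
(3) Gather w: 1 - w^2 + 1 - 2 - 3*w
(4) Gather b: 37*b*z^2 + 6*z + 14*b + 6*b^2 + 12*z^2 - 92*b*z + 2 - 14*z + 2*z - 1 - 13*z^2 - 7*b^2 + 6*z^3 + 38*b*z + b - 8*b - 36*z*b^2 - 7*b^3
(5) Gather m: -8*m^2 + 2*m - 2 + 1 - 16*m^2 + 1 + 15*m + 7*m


(1) = -6*z^2 - 7*z + 5
(2) = 3*m - 3
(3) = -w^2 - 3*w
(4) = -7*b^3 + b^2*(-36*z - 1) + b*(37*z^2 - 54*z + 7) + 6*z^3 - z^2 - 6*z + 1
(5) = -24*m^2 + 24*m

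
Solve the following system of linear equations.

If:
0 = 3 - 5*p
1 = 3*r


Then:
p = 3/5
r = 1/3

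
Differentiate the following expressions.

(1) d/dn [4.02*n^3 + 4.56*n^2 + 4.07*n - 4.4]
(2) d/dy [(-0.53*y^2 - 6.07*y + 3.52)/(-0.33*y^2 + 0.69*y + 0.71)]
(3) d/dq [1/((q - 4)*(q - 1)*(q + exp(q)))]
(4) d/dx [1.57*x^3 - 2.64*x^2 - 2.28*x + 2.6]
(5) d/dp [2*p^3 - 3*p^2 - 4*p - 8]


(1) = 12.06*n^2 + 9.12*n + 4.07
(2) = (-2.3688*y^2 + 1.5706*y - 6.7385)/(0.1089*y^4 - 0.4554*y^3 + 0.0075*y^2 + 0.9798*y + 0.5041)
(3) = (-(q - 4)*(q - 1)*(exp(q) + 1) - (q - 4)*(q + exp(q)) - (q - 1)*(q + exp(q)))/((q - 4)^2*(q - 1)^2*(q + exp(q))^2)
(4) = 4.71*x^2 - 5.28*x - 2.28
(5) = 6*p^2 - 6*p - 4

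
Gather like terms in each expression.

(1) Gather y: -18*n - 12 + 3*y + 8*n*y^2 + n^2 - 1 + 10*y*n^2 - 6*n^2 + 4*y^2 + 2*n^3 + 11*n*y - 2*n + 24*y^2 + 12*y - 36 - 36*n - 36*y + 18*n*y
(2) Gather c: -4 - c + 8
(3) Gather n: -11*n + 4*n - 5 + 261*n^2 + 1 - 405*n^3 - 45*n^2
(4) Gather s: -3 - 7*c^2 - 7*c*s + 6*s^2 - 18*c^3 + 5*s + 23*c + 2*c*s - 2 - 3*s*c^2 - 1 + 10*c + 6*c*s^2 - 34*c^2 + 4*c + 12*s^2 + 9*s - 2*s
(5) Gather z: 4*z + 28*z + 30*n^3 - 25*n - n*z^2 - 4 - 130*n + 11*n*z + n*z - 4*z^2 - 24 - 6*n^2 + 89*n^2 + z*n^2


(1) = 2*n^3 - 5*n^2 - 56*n + y^2*(8*n + 28) + y*(10*n^2 + 29*n - 21) - 49
(2) = 4 - c
(3) = -405*n^3 + 216*n^2 - 7*n - 4
(4) = -18*c^3 - 41*c^2 + 37*c + s^2*(6*c + 18) + s*(-3*c^2 - 5*c + 12) - 6
(5) = 30*n^3 + 83*n^2 - 155*n + z^2*(-n - 4) + z*(n^2 + 12*n + 32) - 28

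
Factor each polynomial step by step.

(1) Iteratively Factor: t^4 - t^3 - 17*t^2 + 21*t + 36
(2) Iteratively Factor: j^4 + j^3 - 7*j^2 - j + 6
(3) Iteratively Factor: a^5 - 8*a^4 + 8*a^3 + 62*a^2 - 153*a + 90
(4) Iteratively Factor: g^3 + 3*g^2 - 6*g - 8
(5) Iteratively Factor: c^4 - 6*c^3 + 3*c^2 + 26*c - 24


(1) = (t - 3)*(t^3 + 2*t^2 - 11*t - 12) = (t - 3)^2*(t^2 + 5*t + 4) = (t - 3)^2*(t + 4)*(t + 1)
(2) = (j + 1)*(j^3 - 7*j + 6) = (j - 2)*(j + 1)*(j^2 + 2*j - 3) = (j - 2)*(j - 1)*(j + 1)*(j + 3)
(3) = (a + 3)*(a^4 - 11*a^3 + 41*a^2 - 61*a + 30) = (a - 3)*(a + 3)*(a^3 - 8*a^2 + 17*a - 10) = (a - 5)*(a - 3)*(a + 3)*(a^2 - 3*a + 2) = (a - 5)*(a - 3)*(a - 1)*(a + 3)*(a - 2)
(4) = (g + 4)*(g^2 - g - 2) = (g + 1)*(g + 4)*(g - 2)
(5) = (c - 3)*(c^3 - 3*c^2 - 6*c + 8) = (c - 3)*(c + 2)*(c^2 - 5*c + 4) = (c - 3)*(c - 1)*(c + 2)*(c - 4)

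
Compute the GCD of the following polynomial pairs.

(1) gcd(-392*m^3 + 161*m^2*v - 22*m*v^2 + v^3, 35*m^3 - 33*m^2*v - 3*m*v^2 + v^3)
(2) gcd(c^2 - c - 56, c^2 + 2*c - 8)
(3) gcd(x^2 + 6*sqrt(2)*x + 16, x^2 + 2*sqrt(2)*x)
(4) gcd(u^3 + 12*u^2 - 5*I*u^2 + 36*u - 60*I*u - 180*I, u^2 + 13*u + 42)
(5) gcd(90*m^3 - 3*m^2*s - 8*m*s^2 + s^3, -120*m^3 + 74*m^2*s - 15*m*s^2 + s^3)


(1) = gcd((-8*m + v)*(-7*m + v)^2, (-7*m + v)*(-m + v)*(5*m + v)) = -7*m + v
(2) = gcd((c - 8)*(c + 7), (c - 2)*(c + 4)) = 1
(3) = gcd((x + 2*sqrt(2))*(x + 4*sqrt(2)), x*(x + 2*sqrt(2))) = x + 2*sqrt(2)
(4) = u + 6
(5) = 30*m^2 - 11*m*s + s^2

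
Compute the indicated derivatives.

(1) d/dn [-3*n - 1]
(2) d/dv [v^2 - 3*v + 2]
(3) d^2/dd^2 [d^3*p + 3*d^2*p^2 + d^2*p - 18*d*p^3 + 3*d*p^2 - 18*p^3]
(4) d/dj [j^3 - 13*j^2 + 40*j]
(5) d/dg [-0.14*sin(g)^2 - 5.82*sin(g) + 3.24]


(1) = -3
(2) = 2*v - 3
(3) = 2*p*(3*d + 3*p + 1)
(4) = 3*j^2 - 26*j + 40
(5) = -(0.28*sin(g) + 5.82)*cos(g)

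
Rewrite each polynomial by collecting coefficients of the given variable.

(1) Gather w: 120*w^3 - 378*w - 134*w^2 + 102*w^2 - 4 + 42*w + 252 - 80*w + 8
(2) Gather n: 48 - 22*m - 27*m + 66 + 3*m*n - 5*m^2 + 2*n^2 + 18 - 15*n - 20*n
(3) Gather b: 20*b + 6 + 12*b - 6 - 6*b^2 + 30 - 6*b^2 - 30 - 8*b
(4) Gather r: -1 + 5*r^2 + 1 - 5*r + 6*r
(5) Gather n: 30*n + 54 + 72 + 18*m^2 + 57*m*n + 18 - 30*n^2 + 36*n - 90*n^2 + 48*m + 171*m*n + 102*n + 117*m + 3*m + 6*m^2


(1) = 120*w^3 - 32*w^2 - 416*w + 256
(2) = -5*m^2 - 49*m + 2*n^2 + n*(3*m - 35) + 132
(3) = -12*b^2 + 24*b
(4) = 5*r^2 + r
(5) = 24*m^2 + 168*m - 120*n^2 + n*(228*m + 168) + 144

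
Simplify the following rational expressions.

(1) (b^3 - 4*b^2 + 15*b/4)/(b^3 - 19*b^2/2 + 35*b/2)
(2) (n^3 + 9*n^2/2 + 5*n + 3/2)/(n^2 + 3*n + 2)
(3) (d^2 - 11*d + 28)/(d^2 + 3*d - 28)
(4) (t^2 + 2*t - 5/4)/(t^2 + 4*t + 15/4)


(1) = (2*b - 3)/(2*b - 14)
(2) = (2*n^2 + 7*n + 3)/(2*n + 4)
(3) = (d - 7)/(d + 7)
(4) = (2*t - 1)/(2*t + 3)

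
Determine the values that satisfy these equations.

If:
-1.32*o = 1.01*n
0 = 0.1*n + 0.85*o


Then:
n = 0.00
o = 0.00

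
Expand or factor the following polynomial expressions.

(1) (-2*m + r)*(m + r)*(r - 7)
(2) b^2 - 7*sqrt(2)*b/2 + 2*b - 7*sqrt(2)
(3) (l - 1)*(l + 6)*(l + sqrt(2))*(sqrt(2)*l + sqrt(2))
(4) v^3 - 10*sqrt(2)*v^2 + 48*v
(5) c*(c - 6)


(1) = -2*m^2*r + 14*m^2 - m*r^2 + 7*m*r + r^3 - 7*r^2
(2) = (b + 2)*(b - 7*sqrt(2)/2)
(3) = sqrt(2)*l^4 + 2*l^3 + 6*sqrt(2)*l^3 - sqrt(2)*l^2 + 12*l^2 - 6*sqrt(2)*l - 2*l - 12
(4) = v*(v - 6*sqrt(2))*(v - 4*sqrt(2))
(5) = c^2 - 6*c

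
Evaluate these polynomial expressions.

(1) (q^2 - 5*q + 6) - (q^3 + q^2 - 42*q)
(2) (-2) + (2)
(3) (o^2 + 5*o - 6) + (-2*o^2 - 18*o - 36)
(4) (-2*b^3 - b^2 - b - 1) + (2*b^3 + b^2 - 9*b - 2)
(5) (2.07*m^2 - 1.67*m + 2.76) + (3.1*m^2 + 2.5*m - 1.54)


(1) = -q^3 + 37*q + 6
(2) = 0
(3) = -o^2 - 13*o - 42
(4) = -10*b - 3
(5) = 5.17*m^2 + 0.83*m + 1.22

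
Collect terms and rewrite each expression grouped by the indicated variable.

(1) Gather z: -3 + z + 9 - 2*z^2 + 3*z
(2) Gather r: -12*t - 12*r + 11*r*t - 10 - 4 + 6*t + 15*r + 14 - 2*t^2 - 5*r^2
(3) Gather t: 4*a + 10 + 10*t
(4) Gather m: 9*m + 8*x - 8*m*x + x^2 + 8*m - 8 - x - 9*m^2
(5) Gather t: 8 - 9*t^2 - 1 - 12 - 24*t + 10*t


(1) = -2*z^2 + 4*z + 6
(2) = -5*r^2 + r*(11*t + 3) - 2*t^2 - 6*t
(3) = 4*a + 10*t + 10
(4) = -9*m^2 + m*(17 - 8*x) + x^2 + 7*x - 8
(5) = -9*t^2 - 14*t - 5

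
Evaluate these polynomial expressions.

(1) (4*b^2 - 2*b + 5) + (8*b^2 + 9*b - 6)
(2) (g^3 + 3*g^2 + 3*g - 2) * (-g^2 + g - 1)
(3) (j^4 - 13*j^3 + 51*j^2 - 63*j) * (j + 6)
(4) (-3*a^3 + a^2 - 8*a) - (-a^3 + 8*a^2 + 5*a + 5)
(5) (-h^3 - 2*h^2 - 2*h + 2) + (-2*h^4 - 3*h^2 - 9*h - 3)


(1) = 12*b^2 + 7*b - 1
(2) = -g^5 - 2*g^4 - g^3 + 2*g^2 - 5*g + 2
(3) = j^5 - 7*j^4 - 27*j^3 + 243*j^2 - 378*j
(4) = -2*a^3 - 7*a^2 - 13*a - 5
(5) = -2*h^4 - h^3 - 5*h^2 - 11*h - 1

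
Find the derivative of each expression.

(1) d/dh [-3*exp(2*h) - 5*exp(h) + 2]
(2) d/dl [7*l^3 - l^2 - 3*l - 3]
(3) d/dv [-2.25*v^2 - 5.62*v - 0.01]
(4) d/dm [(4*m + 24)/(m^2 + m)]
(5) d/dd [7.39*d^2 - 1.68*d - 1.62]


(1) = (-6*exp(h) - 5)*exp(h)
(2) = 21*l^2 - 2*l - 3
(3) = -4.5*v - 5.62
(4) = 4*(-m^2 - 12*m - 6)/(m^2*(m^2 + 2*m + 1))
(5) = 14.78*d - 1.68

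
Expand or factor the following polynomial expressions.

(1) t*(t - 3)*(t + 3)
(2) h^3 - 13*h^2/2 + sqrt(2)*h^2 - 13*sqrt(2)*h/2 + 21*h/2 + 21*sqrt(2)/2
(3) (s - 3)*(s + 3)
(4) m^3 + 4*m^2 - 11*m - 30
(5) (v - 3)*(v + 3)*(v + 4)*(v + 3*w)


(1) = t^3 - 9*t
(2) = (h - 7/2)*(h - 3)*(h + sqrt(2))
(3) = s^2 - 9
(4) = (m - 3)*(m + 2)*(m + 5)
(5) = v^4 + 3*v^3*w + 4*v^3 + 12*v^2*w - 9*v^2 - 27*v*w - 36*v - 108*w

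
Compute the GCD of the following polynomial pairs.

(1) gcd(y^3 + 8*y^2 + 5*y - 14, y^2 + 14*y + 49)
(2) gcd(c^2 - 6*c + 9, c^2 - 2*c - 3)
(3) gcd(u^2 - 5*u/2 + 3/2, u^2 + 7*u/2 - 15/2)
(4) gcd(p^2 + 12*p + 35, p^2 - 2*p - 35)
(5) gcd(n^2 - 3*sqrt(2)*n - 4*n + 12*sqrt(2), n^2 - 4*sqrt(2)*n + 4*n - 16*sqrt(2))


(1) = y + 7
(2) = gcd((c - 3)^2, (c - 3)*(c + 1)) = c - 3
(3) = u - 3/2
(4) = gcd((p + 5)*(p + 7), (p - 7)*(p + 5)) = p + 5
(5) = 1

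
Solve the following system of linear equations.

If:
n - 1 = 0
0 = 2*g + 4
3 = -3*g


Then:
No Solution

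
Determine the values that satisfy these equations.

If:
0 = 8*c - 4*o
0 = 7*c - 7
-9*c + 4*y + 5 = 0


Then:
c = 1
o = 2
y = 1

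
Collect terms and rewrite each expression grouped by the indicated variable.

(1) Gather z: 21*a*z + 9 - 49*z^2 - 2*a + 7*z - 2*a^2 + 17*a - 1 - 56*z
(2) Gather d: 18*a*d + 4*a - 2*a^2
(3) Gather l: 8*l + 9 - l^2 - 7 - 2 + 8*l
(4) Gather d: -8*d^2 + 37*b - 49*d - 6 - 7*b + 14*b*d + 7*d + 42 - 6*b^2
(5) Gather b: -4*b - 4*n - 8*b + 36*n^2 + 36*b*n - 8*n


(1) = -2*a^2 + 15*a - 49*z^2 + z*(21*a - 49) + 8
(2) = -2*a^2 + 18*a*d + 4*a
(3) = -l^2 + 16*l
(4) = -6*b^2 + 30*b - 8*d^2 + d*(14*b - 42) + 36
(5) = b*(36*n - 12) + 36*n^2 - 12*n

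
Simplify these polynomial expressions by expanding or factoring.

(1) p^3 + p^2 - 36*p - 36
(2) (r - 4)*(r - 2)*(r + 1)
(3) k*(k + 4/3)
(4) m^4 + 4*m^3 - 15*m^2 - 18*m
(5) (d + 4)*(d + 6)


(1) = (p - 6)*(p + 1)*(p + 6)
(2) = r^3 - 5*r^2 + 2*r + 8
(3) = k^2 + 4*k/3
(4) = m*(m - 3)*(m + 1)*(m + 6)
(5) = d^2 + 10*d + 24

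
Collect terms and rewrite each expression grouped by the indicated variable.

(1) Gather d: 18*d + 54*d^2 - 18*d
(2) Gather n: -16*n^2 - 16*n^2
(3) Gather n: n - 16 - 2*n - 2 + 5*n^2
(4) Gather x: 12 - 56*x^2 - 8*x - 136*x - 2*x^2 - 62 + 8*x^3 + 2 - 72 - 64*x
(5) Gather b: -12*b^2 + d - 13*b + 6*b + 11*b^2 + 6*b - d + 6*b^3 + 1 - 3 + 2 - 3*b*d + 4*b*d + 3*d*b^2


(1) = 54*d^2
(2) = -32*n^2
(3) = 5*n^2 - n - 18
(4) = 8*x^3 - 58*x^2 - 208*x - 120
(5) = 6*b^3 + b^2*(3*d - 1) + b*(d - 1)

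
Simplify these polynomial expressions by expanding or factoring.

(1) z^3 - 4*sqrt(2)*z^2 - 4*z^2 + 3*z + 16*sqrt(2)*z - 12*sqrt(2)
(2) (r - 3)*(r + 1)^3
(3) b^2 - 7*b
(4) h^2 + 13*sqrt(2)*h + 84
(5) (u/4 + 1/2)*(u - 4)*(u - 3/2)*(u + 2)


(1) = (z - 3)*(z - 1)*(z - 4*sqrt(2))
(2) = r^4 - 6*r^2 - 8*r - 3
(3) = b*(b - 7)
(4) = (h + 6*sqrt(2))*(h + 7*sqrt(2))
(5) = u^4/4 - 3*u^3/8 - 3*u^2 + u/2 + 6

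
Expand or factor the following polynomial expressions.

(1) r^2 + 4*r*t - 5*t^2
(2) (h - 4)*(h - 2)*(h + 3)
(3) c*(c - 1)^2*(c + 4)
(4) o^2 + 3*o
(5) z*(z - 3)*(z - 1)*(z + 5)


(1) = (r - t)*(r + 5*t)
(2) = h^3 - 3*h^2 - 10*h + 24
(3) = c^4 + 2*c^3 - 7*c^2 + 4*c
(4) = o*(o + 3)
(5) = z^4 + z^3 - 17*z^2 + 15*z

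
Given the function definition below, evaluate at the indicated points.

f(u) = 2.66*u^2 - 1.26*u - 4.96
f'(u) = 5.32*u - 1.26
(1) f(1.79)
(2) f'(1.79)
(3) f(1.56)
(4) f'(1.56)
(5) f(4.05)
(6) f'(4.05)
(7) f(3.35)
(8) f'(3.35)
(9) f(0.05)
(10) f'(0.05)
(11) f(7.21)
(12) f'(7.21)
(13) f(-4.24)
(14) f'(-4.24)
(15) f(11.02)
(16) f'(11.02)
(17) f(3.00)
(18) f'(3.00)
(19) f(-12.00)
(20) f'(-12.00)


(1) = 1.31
(2) = 8.26
(3) = -0.45
(4) = 7.04
(5) = 33.57
(6) = 20.29
(7) = 20.67
(8) = 16.56
(9) = -5.02
(10) = -0.99
(11) = 124.23
(12) = 37.10
(13) = 48.20
(14) = -23.82
(15) = 304.19
(16) = 57.37
(17) = 15.20
(18) = 14.70
(19) = 393.20
(20) = -65.10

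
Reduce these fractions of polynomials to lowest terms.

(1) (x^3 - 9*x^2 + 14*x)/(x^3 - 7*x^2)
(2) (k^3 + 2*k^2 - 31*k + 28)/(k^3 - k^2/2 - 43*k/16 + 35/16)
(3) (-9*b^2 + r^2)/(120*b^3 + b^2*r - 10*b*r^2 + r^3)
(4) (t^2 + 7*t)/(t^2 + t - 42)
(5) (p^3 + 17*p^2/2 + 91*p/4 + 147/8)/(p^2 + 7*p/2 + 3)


(1) = (x - 2)/x
(2) = (16*k^2 + 48*k - 448)/(16*k^2 + 8*k - 35)
(3) = (-3*b + r)/(40*b^2 - 13*b*r + r^2)
(4) = t/(t - 6)
(5) = (4*p^2 + 28*p + 49)/(4*p + 8)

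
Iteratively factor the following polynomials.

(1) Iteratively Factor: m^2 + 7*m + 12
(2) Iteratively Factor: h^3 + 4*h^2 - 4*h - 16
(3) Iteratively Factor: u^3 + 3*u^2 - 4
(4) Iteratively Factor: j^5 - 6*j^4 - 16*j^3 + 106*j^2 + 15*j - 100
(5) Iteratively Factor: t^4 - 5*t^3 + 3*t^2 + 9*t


(1) = (m + 3)*(m + 4)
(2) = (h - 2)*(h^2 + 6*h + 8) = (h - 2)*(h + 2)*(h + 4)
(3) = (u + 2)*(u^2 + u - 2) = (u - 1)*(u + 2)*(u + 2)
(4) = (j + 4)*(j^4 - 10*j^3 + 24*j^2 + 10*j - 25) = (j + 1)*(j + 4)*(j^3 - 11*j^2 + 35*j - 25) = (j - 5)*(j + 1)*(j + 4)*(j^2 - 6*j + 5) = (j - 5)*(j - 1)*(j + 1)*(j + 4)*(j - 5)
(5) = (t)*(t^3 - 5*t^2 + 3*t + 9) = t*(t - 3)*(t^2 - 2*t - 3) = t*(t - 3)^2*(t + 1)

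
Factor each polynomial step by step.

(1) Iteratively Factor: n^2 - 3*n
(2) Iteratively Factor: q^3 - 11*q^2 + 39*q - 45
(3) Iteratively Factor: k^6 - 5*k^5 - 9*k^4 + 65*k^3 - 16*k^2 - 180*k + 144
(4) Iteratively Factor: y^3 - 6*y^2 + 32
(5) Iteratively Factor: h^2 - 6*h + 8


(1) = (n - 3)*(n)
(2) = (q - 5)*(q^2 - 6*q + 9) = (q - 5)*(q - 3)*(q - 3)
(3) = (k - 1)*(k^5 - 4*k^4 - 13*k^3 + 52*k^2 + 36*k - 144) = (k - 1)*(k + 3)*(k^4 - 7*k^3 + 8*k^2 + 28*k - 48) = (k - 2)*(k - 1)*(k + 3)*(k^3 - 5*k^2 - 2*k + 24) = (k - 2)*(k - 1)*(k + 2)*(k + 3)*(k^2 - 7*k + 12) = (k - 4)*(k - 2)*(k - 1)*(k + 2)*(k + 3)*(k - 3)
(4) = (y - 4)*(y^2 - 2*y - 8) = (y - 4)^2*(y + 2)
(5) = (h - 4)*(h - 2)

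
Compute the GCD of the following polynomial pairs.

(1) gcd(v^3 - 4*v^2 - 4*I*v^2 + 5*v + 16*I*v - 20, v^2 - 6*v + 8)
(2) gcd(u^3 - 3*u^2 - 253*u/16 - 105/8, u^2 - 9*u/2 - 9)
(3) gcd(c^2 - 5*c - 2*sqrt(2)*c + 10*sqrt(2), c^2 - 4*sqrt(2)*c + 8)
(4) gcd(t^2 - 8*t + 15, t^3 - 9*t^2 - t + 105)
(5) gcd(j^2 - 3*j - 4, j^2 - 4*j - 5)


(1) = gcd((v - 4)*(v - 5*I)*(v + I), (v - 4)*(v - 2)) = v - 4
(2) = gcd((u - 6)*(u + 5/4)*(u + 7/4), (u - 6)*(u + 3/2)) = u - 6
(3) = gcd((c - 5)*(c - 2*sqrt(2)), (c - 2*sqrt(2))^2) = c - 2*sqrt(2)
(4) = t - 5
(5) = gcd((j - 4)*(j + 1), (j - 5)*(j + 1)) = j + 1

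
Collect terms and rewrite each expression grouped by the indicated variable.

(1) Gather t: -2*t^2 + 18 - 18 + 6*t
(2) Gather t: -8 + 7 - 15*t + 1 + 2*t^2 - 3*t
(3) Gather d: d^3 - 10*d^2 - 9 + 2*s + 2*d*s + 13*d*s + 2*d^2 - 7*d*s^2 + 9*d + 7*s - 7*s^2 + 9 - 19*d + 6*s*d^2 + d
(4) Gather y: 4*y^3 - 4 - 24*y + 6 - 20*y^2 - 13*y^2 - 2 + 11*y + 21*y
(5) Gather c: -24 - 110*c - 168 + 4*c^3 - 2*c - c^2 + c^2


(1) = -2*t^2 + 6*t
(2) = 2*t^2 - 18*t
(3) = d^3 + d^2*(6*s - 8) + d*(-7*s^2 + 15*s - 9) - 7*s^2 + 9*s
(4) = 4*y^3 - 33*y^2 + 8*y
(5) = 4*c^3 - 112*c - 192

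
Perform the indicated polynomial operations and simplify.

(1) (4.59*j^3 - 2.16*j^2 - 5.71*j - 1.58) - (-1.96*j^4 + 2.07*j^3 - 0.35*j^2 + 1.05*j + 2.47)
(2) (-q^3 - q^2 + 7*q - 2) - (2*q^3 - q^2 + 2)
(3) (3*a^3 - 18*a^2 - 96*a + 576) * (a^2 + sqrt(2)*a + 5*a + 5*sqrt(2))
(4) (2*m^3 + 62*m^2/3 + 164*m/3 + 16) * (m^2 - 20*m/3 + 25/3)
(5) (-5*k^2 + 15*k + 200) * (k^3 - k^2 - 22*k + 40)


(1) = 1.96*j^4 + 2.52*j^3 - 1.81*j^2 - 6.76*j - 4.05
(2) = -3*q^3 + 7*q - 4
(3) = 3*a^5 - 3*a^4 + 3*sqrt(2)*a^4 - 186*a^3 - 3*sqrt(2)*a^3 - 186*sqrt(2)*a^2 + 96*a^2 + 96*sqrt(2)*a + 2880*a + 2880*sqrt(2)
(4) = 2*m^5 + 22*m^4/3 - 598*m^3/9 - 1586*m^2/9 + 3140*m/9 + 400/3
(5) = -5*k^5 + 20*k^4 + 295*k^3 - 730*k^2 - 3800*k + 8000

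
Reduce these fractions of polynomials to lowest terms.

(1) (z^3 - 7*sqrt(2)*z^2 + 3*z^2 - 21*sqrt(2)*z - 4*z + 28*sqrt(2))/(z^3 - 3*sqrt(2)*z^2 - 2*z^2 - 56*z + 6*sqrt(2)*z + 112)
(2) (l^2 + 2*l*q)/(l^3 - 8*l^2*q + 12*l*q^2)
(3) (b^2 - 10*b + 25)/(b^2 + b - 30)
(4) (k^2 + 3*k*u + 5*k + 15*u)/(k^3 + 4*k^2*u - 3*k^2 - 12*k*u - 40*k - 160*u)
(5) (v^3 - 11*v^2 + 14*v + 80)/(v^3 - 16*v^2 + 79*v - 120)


(1) = (z^2 + 3*z - 4)/(z^2 + z*(-2 + 4*sqrt(2)) - 8*sqrt(2))
(2) = (l + 2*q)/(l^2 - 8*l*q + 12*q^2)
(3) = (b - 5)/(b + 6)
(4) = (k + 3*u)/(k^2 + 4*k*u - 8*k - 32*u)
(5) = (v + 2)/(v - 3)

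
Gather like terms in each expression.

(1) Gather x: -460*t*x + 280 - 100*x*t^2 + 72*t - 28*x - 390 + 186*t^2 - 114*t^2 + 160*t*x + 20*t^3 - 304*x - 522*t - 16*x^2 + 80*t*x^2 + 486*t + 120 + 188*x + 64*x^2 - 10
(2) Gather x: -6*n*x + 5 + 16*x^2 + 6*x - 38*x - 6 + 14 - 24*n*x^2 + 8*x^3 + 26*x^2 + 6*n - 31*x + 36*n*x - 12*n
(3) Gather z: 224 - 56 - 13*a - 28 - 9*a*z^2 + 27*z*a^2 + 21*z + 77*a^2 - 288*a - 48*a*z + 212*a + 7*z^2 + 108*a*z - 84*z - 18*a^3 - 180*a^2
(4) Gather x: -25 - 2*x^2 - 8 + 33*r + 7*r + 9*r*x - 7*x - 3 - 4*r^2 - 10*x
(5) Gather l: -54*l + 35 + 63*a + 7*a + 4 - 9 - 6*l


(1) = 20*t^3 + 72*t^2 + 36*t + x^2*(80*t + 48) + x*(-100*t^2 - 300*t - 144)
(2) = -6*n + 8*x^3 + x^2*(42 - 24*n) + x*(30*n - 63) + 13
(3) = -18*a^3 - 103*a^2 - 89*a + z^2*(7 - 9*a) + z*(27*a^2 + 60*a - 63) + 140
(4) = -4*r^2 + 40*r - 2*x^2 + x*(9*r - 17) - 36
(5) = 70*a - 60*l + 30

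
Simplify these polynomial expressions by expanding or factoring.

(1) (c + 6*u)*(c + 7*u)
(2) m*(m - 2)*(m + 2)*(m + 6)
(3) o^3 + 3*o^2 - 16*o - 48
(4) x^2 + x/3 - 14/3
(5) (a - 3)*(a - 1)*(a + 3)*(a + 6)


(1) = c^2 + 13*c*u + 42*u^2
(2) = m^4 + 6*m^3 - 4*m^2 - 24*m
(3) = (o - 4)*(o + 3)*(o + 4)
(4) = (x - 2)*(x + 7/3)
(5) = a^4 + 5*a^3 - 15*a^2 - 45*a + 54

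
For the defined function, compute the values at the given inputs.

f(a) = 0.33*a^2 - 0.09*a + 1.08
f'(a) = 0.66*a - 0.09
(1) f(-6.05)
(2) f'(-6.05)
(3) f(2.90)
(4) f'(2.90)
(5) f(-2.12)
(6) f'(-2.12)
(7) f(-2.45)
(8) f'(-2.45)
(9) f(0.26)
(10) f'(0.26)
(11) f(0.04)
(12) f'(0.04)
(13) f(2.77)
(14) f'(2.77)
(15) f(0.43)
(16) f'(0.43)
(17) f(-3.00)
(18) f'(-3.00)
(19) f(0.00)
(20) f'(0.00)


(1) = 13.70
(2) = -4.08
(3) = 3.59
(4) = 1.82
(5) = 2.75
(6) = -1.49
(7) = 3.28
(8) = -1.71
(9) = 1.08
(10) = 0.08
(11) = 1.08
(12) = -0.06
(13) = 3.36
(14) = 1.74
(15) = 1.10
(16) = 0.19
(17) = 4.32
(18) = -2.07
(19) = 1.08
(20) = -0.09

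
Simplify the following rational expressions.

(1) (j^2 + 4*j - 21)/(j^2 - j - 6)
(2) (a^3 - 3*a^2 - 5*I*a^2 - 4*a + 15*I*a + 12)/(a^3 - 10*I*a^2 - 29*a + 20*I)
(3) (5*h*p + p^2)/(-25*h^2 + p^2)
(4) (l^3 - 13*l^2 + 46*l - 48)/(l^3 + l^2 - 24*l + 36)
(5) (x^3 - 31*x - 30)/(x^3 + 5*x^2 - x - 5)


(1) = (j + 7)/(j + 2)
(2) = (a - 3)/(a - 5*I)
(3) = p/(-5*h + p)
(4) = (l - 8)/(l + 6)
(5) = (x - 6)/(x - 1)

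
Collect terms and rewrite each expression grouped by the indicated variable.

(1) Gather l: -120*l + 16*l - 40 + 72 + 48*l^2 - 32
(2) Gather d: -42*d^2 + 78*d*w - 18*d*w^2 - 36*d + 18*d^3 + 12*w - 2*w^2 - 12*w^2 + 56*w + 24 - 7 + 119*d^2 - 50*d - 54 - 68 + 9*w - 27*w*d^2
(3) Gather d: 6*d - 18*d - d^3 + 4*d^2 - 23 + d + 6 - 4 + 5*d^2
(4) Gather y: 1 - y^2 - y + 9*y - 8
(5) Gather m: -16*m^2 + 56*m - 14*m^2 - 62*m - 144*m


(1) = 48*l^2 - 104*l
(2) = 18*d^3 + d^2*(77 - 27*w) + d*(-18*w^2 + 78*w - 86) - 14*w^2 + 77*w - 105
(3) = -d^3 + 9*d^2 - 11*d - 21
(4) = -y^2 + 8*y - 7
(5) = -30*m^2 - 150*m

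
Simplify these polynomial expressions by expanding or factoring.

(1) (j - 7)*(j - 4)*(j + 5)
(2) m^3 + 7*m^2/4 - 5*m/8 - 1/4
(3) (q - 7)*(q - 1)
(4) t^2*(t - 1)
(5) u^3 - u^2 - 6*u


(1) = j^3 - 6*j^2 - 27*j + 140
(2) = (m - 1/2)*(m + 1/4)*(m + 2)
(3) = q^2 - 8*q + 7
(4) = t^3 - t^2
(5) = u*(u - 3)*(u + 2)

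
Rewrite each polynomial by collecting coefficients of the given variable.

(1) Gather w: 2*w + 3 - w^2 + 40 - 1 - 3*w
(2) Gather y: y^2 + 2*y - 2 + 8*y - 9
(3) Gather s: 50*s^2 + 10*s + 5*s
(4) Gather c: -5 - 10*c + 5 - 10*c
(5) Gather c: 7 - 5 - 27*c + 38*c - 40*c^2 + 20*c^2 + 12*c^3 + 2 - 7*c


(1) = -w^2 - w + 42
(2) = y^2 + 10*y - 11
(3) = 50*s^2 + 15*s
(4) = -20*c
(5) = 12*c^3 - 20*c^2 + 4*c + 4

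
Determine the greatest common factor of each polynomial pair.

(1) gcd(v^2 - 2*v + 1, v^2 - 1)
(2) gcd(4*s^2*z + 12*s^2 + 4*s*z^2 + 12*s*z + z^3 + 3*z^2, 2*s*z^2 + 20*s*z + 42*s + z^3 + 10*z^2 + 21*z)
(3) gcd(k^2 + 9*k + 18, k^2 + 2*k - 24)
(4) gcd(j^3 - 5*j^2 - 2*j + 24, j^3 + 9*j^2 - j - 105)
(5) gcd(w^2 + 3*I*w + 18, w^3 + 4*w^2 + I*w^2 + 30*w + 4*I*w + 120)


(1) = v - 1
(2) = gcd((2*s + z)^2*(z + 3), (2*s + z)*(z + 3)*(z + 7)) = 2*s*z + 6*s + z^2 + 3*z
(3) = gcd((k + 3)*(k + 6), (k - 4)*(k + 6)) = k + 6
(4) = j - 3
(5) = w + 6*I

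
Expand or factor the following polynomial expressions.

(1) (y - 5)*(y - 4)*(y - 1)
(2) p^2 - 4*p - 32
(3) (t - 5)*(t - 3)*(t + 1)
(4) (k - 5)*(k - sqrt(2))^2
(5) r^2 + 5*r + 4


(1) = y^3 - 10*y^2 + 29*y - 20
(2) = (p - 8)*(p + 4)
(3) = t^3 - 7*t^2 + 7*t + 15
(4) = k^3 - 5*k^2 - 2*sqrt(2)*k^2 + 2*k + 10*sqrt(2)*k - 10
(5) = (r + 1)*(r + 4)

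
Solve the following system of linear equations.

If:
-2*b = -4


Then:
b = 2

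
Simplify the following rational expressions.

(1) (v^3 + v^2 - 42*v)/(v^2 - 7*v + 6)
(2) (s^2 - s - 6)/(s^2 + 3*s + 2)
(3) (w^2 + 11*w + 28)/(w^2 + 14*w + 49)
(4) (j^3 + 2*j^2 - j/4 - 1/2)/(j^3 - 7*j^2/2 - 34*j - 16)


(1) = (v^2 + 7*v)/(v - 1)
(2) = (s - 3)/(s + 1)
(3) = (w + 4)/(w + 7)
(4) = (2*j^2 + 3*j - 2)/(2*j^2 - 8*j - 64)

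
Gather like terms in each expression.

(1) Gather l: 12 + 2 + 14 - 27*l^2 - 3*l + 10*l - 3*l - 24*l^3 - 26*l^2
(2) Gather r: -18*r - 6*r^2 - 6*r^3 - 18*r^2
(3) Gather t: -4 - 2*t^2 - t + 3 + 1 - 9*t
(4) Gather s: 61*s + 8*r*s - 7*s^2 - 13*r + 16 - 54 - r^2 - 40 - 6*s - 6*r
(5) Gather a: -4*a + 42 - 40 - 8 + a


(1) = -24*l^3 - 53*l^2 + 4*l + 28
(2) = -6*r^3 - 24*r^2 - 18*r
(3) = -2*t^2 - 10*t
(4) = -r^2 - 19*r - 7*s^2 + s*(8*r + 55) - 78
(5) = -3*a - 6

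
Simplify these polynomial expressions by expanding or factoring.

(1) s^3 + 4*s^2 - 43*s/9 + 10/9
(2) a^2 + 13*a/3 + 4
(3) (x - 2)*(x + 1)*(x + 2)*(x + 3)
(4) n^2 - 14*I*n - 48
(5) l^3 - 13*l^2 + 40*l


(1) = (s - 2/3)*(s - 1/3)*(s + 5)
(2) = (a + 4/3)*(a + 3)
(3) = x^4 + 4*x^3 - x^2 - 16*x - 12
(4) = (n - 8*I)*(n - 6*I)
(5) = l*(l - 8)*(l - 5)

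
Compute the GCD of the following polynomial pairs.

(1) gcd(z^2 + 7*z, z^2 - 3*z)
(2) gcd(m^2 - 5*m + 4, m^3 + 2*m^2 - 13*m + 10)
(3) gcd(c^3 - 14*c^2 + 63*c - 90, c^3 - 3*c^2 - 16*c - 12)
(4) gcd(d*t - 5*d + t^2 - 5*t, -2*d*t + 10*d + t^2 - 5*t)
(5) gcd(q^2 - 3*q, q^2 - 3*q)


(1) = z
(2) = m - 1
(3) = c - 6
(4) = t - 5
(5) = q^2 - 3*q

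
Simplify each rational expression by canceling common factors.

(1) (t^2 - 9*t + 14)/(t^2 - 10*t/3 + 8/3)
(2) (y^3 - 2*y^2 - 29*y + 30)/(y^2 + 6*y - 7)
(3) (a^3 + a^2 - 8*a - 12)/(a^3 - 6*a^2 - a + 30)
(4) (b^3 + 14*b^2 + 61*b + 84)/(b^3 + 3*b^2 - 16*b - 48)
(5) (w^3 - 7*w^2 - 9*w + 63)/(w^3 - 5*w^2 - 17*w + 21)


(1) = (3*t - 21)/(3*t - 4)
(2) = (y^2 - y - 30)/(y + 7)
(3) = (a + 2)/(a - 5)
(4) = (b + 7)/(b - 4)
(5) = (w - 3)/(w - 1)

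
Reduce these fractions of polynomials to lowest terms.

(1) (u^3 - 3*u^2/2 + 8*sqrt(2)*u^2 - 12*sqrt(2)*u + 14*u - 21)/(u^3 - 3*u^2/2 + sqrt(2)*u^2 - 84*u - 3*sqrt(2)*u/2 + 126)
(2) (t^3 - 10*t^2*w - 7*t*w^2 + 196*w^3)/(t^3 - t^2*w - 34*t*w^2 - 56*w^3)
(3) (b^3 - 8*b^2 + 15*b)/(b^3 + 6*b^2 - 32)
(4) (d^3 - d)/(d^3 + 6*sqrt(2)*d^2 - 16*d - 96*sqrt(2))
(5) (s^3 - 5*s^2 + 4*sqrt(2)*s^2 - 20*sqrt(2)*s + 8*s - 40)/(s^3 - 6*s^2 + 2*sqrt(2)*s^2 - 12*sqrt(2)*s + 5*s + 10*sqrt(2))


(1) = (4*u + 4*sqrt(2))/(4*u - 24*sqrt(2))
(2) = (t - 7*w)/(t + 2*w)
(3) = (b^3 - 8*b^2 + 15*b)/(b^3 + 6*b^2 - 32)
(4) = (d^3 - d)/(d^3 + 6*sqrt(2)*d^2 - 16*d - 96*sqrt(2))
(5) = (s + 2*sqrt(2))/(s - 1)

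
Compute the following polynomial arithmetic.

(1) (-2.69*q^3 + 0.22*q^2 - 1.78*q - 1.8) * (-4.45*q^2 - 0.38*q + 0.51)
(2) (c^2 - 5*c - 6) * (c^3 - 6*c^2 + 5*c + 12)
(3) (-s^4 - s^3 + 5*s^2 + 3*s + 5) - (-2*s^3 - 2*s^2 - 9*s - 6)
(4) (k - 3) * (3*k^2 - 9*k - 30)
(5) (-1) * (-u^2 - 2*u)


(1) = 11.9705*q^5 + 0.0432*q^4 + 6.4655*q^3 + 8.7986*q^2 - 0.2238*q - 0.918
(2) = c^5 - 11*c^4 + 29*c^3 + 23*c^2 - 90*c - 72
(3) = -s^4 + s^3 + 7*s^2 + 12*s + 11
(4) = 3*k^3 - 18*k^2 - 3*k + 90
(5) = u^2 + 2*u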